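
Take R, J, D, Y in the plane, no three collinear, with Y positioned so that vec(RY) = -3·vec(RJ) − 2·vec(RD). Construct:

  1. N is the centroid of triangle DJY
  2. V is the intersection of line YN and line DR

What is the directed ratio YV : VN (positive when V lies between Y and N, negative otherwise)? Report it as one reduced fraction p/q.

Set R = (0, 0), J = (1, 0), D = (0, 1), Y = (-3, -2); any affine frame gives the same invariant.
1. N is the centroid of triangle DJY ⇒ N = (-2/3, -1/3)
2. V is the intersection of line YN and line DR ⇒ V = (0, 1/7)
V = Y + t·(N−Y) with t = 9/7, so YV:VN = t:(1−t) = 9/7:-2/7

YV:VN = -9/2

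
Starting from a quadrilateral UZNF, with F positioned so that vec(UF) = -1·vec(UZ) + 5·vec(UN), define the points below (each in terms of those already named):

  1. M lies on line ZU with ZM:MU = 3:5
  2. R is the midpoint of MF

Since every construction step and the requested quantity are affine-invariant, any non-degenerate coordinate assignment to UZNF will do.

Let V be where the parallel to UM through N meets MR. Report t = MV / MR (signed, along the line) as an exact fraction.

Work in coordinates with U = (0, 0), Z = (1, 0), N = (0, 1), F = (-1, 5).
1. M lies on line ZU with ZM:MU = 3:5 ⇒ M = (5/8, 0)
2. R is the midpoint of MF ⇒ R = (-3/16, 5/2)
through N parallel to UM: direction (5/8, 0); meets MR at V = (3/10, 1)
V = M + t·(R−M) with t = 2/5

t = 2/5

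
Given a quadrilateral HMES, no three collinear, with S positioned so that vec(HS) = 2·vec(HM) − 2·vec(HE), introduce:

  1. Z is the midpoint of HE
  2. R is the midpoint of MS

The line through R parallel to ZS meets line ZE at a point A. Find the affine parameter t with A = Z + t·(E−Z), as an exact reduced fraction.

t = 3/4

Set H = (0, 0), M = (1, 0), E = (0, 1), S = (2, -2); any affine frame gives the same invariant.
1. Z is the midpoint of HE ⇒ Z = (0, 1/2)
2. R is the midpoint of MS ⇒ R = (3/2, -1)
through R parallel to ZS: direction (2, -5/2); meets ZE at A = (0, 7/8)
A = Z + t·(E−Z) with t = 3/4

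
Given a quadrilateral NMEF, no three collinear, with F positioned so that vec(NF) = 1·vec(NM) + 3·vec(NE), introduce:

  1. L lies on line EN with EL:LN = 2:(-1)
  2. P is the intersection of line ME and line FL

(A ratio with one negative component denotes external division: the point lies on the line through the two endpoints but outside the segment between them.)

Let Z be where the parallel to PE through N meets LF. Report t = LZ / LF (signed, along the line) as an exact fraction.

Set N = (0, 0), M = (1, 0), E = (0, 1), F = (1, 3); any affine frame gives the same invariant.
1. L lies on line EN with EL:LN = 2:(-1) ⇒ L = (0, -1)
2. P is the intersection of line ME and line FL ⇒ P = (2/5, 3/5)
through N parallel to PE: direction (-2/5, 2/5); meets LF at Z = (1/5, -1/5)
Z = L + t·(F−L) with t = 1/5

t = 1/5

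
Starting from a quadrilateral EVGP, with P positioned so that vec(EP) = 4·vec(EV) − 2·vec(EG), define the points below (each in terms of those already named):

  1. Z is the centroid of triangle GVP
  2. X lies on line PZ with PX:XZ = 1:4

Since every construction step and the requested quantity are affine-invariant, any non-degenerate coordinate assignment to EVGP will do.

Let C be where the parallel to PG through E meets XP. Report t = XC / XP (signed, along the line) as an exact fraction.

Choose coordinates E = (0, 0), V = (1, 0), G = (0, 1), P = (4, -2).
1. Z is the centroid of triangle GVP ⇒ Z = (5/3, -1/3)
2. X lies on line PZ with PX:XZ = 1:4 ⇒ X = (53/15, -5/3)
through E parallel to PG: direction (-4, 3); meets XP at C = (-24, 18)
C = X + t·(P−X) with t = -59

t = -59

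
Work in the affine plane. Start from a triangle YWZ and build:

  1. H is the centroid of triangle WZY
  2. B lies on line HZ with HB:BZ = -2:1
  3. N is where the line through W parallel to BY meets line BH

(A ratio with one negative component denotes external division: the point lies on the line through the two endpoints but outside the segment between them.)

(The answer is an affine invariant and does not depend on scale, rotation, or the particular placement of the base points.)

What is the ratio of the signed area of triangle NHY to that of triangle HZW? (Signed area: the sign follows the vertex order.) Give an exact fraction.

Set Y = (0, 0), W = (1, 0), Z = (0, 1); any affine frame gives the same invariant.
1. H is the centroid of triangle WZY ⇒ H = (1/3, 1/3)
2. B lies on line HZ with HB:BZ = -2:1 ⇒ B = (-1/3, 5/3)
3. N is where the line through W parallel to BY meets line BH ⇒ N = (4/3, -5/3)
2·[NHY] = 1, 2·[HZW] = -1/3
[NHY]:[HZW] = 1:-1/3 = -3

[NHY]:[HZW] = -3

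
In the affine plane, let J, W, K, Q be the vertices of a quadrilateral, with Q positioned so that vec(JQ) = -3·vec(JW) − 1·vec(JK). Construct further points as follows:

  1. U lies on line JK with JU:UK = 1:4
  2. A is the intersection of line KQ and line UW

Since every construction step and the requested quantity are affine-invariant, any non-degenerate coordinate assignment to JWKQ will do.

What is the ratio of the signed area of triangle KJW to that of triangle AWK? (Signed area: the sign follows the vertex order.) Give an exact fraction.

Assign J = (0, 0), W = (1, 0), K = (0, 1), Q = (-3, -1) — the answer is frame-independent, so this choice is without loss of generality.
1. U lies on line JK with JU:UK = 1:4 ⇒ U = (0, 1/5)
2. A is the intersection of line KQ and line UW ⇒ A = (-12/13, 5/13)
2·[KJW] = 1, 2·[AWK] = 20/13
[KJW]:[AWK] = 1:20/13 = 13/20

[KJW]:[AWK] = 13/20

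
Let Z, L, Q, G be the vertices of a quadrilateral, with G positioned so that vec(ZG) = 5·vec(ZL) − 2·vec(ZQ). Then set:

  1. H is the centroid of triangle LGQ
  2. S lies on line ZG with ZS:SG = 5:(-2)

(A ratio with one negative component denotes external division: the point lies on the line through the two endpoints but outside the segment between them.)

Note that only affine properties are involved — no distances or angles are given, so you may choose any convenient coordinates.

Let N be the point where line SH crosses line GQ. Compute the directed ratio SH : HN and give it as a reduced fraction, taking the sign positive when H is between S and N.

Work in coordinates with Z = (0, 0), L = (1, 0), Q = (0, 1), G = (5, -2).
1. H is the centroid of triangle LGQ ⇒ H = (2, -1/3)
2. S lies on line ZG with ZS:SG = 5:(-2) ⇒ S = (25/3, -10/3)
line SH meets GQ at N = (55/18, -5/6)
H = S + t·(N−S) with t = 6/5, so SH:HN = 6/5:-1/5

SH:HN = -6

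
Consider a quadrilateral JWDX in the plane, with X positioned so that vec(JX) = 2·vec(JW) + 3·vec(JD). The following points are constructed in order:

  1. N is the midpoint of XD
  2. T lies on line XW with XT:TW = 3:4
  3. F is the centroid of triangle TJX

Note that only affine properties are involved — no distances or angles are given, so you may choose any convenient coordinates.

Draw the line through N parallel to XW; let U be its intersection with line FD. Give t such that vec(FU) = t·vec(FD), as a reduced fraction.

Work in coordinates with J = (0, 0), W = (1, 0), D = (0, 1), X = (2, 3).
1. N is the midpoint of XD ⇒ N = (1, 2)
2. T lies on line XW with XT:TW = 3:4 ⇒ T = (11/7, 12/7)
3. F is the centroid of triangle TJX ⇒ F = (25/21, 11/7)
through N parallel to XW: direction (-1, -3); meets FD at U = (50/63, 29/21)
U = F + t·(D−F) with t = 1/3

t = 1/3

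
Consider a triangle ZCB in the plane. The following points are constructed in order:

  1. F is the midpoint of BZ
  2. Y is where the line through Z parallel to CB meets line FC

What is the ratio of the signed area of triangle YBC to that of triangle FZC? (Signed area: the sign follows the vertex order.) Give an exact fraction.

[YBC]:[FZC] = -2

Assign Z = (0, 0), C = (1, 0), B = (0, 1) — the answer is frame-independent, so this choice is without loss of generality.
1. F is the midpoint of BZ ⇒ F = (0, 1/2)
2. Y is where the line through Z parallel to CB meets line FC ⇒ Y = (-1, 1)
2·[YBC] = -1, 2·[FZC] = 1/2
[YBC]:[FZC] = -1:1/2 = -2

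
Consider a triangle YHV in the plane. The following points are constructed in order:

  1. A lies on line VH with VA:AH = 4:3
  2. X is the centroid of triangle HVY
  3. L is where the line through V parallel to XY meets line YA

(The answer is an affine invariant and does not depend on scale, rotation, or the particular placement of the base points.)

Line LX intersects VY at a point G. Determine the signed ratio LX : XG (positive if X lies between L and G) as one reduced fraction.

LX:XG = -13

Assign Y = (0, 0), H = (1, 0), V = (0, 1) — the answer is frame-independent, so this choice is without loss of generality.
1. A lies on line VH with VA:AH = 4:3 ⇒ A = (4/7, 3/7)
2. X is the centroid of triangle HVY ⇒ X = (1/3, 1/3)
3. L is where the line through V parallel to XY meets line YA ⇒ L = (-4, -3)
line LX meets VY at G = (0, 1/13)
X = L + t·(G−L) with t = 13/12, so LX:XG = 13/12:-1/12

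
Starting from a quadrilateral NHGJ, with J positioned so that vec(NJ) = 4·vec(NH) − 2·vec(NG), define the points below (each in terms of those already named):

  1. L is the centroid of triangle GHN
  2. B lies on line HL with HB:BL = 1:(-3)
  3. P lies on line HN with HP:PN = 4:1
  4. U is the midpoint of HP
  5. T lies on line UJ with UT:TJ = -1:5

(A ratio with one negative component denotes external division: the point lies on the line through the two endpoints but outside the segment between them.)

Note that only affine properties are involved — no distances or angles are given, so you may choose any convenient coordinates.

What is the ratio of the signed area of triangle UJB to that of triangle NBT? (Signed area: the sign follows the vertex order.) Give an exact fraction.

[UJB]:[NBT] = 36/25

Set N = (0, 0), H = (1, 0), G = (0, 1), J = (4, -2); any affine frame gives the same invariant.
1. L is the centroid of triangle GHN ⇒ L = (1/3, 1/3)
2. B lies on line HL with HB:BL = 1:(-3) ⇒ B = (4/3, -1/6)
3. P lies on line HN with HP:PN = 4:1 ⇒ P = (1/5, 0)
4. U is the midpoint of HP ⇒ U = (3/5, 0)
5. T lies on line UJ with UT:TJ = -1:5 ⇒ T = (-1/4, 1/2)
2·[UJB] = 9/10, 2·[NBT] = 5/8
[UJB]:[NBT] = 9/10:5/8 = 36/25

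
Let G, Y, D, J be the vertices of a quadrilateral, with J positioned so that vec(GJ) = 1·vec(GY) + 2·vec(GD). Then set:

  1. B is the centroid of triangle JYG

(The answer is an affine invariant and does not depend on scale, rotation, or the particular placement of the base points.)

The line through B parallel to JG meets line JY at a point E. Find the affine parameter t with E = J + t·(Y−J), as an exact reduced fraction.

t = 1/3

Choose coordinates G = (0, 0), Y = (1, 0), D = (0, 1), J = (1, 2).
1. B is the centroid of triangle JYG ⇒ B = (2/3, 2/3)
through B parallel to JG: direction (-1, -2); meets JY at E = (1, 4/3)
E = J + t·(Y−J) with t = 1/3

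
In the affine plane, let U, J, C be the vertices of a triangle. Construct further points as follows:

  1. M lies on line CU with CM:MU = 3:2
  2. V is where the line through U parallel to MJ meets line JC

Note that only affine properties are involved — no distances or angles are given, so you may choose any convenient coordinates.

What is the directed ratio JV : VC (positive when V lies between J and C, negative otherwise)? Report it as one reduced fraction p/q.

Work in coordinates with U = (0, 0), J = (1, 0), C = (0, 1).
1. M lies on line CU with CM:MU = 3:2 ⇒ M = (0, 2/5)
2. V is where the line through U parallel to MJ meets line JC ⇒ V = (5/3, -2/3)
V = J + t·(C−J) with t = -2/3, so JV:VC = t:(1−t) = -2/3:5/3

JV:VC = -2/5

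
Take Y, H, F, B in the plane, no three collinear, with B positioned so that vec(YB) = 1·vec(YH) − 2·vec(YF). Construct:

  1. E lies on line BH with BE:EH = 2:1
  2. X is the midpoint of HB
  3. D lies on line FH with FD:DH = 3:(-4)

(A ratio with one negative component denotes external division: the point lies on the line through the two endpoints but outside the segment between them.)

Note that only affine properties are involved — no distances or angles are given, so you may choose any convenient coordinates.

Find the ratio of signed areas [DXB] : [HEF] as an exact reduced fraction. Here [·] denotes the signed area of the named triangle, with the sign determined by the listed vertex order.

[DXB]:[HEF] = 6

Work in coordinates with Y = (0, 0), H = (1, 0), F = (0, 1), B = (1, -2).
1. E lies on line BH with BE:EH = 2:1 ⇒ E = (1, -2/3)
2. X is the midpoint of HB ⇒ X = (1, -1)
3. D lies on line FH with FD:DH = 3:(-4) ⇒ D = (-3, 4)
2·[DXB] = -4, 2·[HEF] = -2/3
[DXB]:[HEF] = -4:-2/3 = 6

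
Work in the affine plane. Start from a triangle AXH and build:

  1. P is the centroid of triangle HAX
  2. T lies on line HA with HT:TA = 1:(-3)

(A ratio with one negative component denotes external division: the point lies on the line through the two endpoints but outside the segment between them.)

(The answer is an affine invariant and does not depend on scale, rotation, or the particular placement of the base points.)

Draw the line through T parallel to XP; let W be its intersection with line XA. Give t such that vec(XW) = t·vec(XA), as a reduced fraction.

t = -2

Choose coordinates A = (0, 0), X = (1, 0), H = (0, 1).
1. P is the centroid of triangle HAX ⇒ P = (1/3, 1/3)
2. T lies on line HA with HT:TA = 1:(-3) ⇒ T = (0, 3/2)
through T parallel to XP: direction (-2/3, 1/3); meets XA at W = (3, 0)
W = X + t·(A−X) with t = -2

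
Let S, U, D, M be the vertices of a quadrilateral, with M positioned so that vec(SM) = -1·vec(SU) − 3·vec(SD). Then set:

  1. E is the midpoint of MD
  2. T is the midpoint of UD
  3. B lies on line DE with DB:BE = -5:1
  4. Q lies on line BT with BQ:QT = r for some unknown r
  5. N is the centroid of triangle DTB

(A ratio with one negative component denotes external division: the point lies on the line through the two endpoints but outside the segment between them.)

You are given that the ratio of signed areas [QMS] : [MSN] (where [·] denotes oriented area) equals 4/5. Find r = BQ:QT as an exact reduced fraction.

r = 1/4

Set S = (0, 0), U = (1, 0), D = (0, 1), M = (-1, -3); any affine frame gives the same invariant.
1. E is the midpoint of MD ⇒ E = (-1/2, -1)
2. T is the midpoint of UD ⇒ T = (1/2, 1/2)
3. B lies on line DE with DB:BE = -5:1 ⇒ B = (-5/8, -3/2)
4. With BQ:QT = r, write λ = r/(r+1) so Q = B + λ·(T−B); Q is affine-linear in λ
5. N is the centroid of triangle DTB ⇒ N = (-1/24, 0)
Every point depending on Q is an affine combination of Q and λ-independent points, so each such coordinate is linear in λ; the λ² term in each signed area is a multiple of (T−B)×(T−B) = 0, so 2·[QMS] and 2·[MSN] are each linear in λ. Evaluating at λ=0 and λ=1:
  2·[QMS] = -11/8·λ + 3/8,   2·[MSN] = 1/8
So [QMS]:[MSN] = (-11/8·λ + 3/8) / (1/8). Setting this equal to 4/5:
  -11/8·λ + 3/8 = 4/5·(1/8)  ⇒  λ = 1/5
Then r = λ/(1−λ) = (1/5)/(4/5) = 1/4. Check: with r = 1/4, Q = (-2/5, -11/10) and [QMS]:[MSN] = 4/5 as required.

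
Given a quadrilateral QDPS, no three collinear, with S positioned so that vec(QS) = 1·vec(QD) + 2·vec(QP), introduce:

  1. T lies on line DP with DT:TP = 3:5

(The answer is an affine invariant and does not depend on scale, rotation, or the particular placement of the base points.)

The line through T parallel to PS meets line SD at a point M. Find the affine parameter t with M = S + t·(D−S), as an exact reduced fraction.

Work in coordinates with Q = (0, 0), D = (1, 0), P = (0, 1), S = (1, 2).
1. T lies on line DP with DT:TP = 3:5 ⇒ T = (5/8, 3/8)
through T parallel to PS: direction (1, 1); meets SD at M = (1, 3/4)
M = S + t·(D−S) with t = 5/8

t = 5/8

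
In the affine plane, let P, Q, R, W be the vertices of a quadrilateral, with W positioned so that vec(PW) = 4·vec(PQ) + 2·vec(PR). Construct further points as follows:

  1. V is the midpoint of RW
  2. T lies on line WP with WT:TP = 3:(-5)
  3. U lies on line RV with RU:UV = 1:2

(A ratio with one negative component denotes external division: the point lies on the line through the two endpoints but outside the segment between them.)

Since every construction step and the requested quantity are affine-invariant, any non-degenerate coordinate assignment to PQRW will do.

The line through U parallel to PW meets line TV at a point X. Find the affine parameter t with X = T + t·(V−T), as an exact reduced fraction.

t = 5/3

Choose coordinates P = (0, 0), Q = (1, 0), R = (0, 1), W = (4, 2).
1. V is the midpoint of RW ⇒ V = (2, 3/2)
2. T lies on line WP with WT:TP = 3:(-5) ⇒ T = (10, 5)
3. U lies on line RV with RU:UV = 1:2 ⇒ U = (2/3, 7/6)
through U parallel to PW: direction (4, 2); meets TV at X = (-10/3, -5/6)
X = T + t·(V−T) with t = 5/3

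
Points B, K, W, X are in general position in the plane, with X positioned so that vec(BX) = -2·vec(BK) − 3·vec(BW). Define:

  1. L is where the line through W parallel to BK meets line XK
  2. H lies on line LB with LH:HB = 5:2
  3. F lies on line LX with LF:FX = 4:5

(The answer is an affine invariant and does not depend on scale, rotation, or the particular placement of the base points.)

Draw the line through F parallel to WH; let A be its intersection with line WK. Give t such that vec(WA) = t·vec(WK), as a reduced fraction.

t = -6

Work in coordinates with B = (0, 0), K = (1, 0), W = (0, 1), X = (-2, -3).
1. L is where the line through W parallel to BK meets line XK ⇒ L = (2, 1)
2. H lies on line LB with LH:HB = 5:2 ⇒ H = (4/7, 2/7)
3. F lies on line LX with LF:FX = 4:5 ⇒ F = (2/9, -7/9)
through F parallel to WH: direction (4/7, -5/7); meets WK at A = (-6, 7)
A = W + t·(K−W) with t = -6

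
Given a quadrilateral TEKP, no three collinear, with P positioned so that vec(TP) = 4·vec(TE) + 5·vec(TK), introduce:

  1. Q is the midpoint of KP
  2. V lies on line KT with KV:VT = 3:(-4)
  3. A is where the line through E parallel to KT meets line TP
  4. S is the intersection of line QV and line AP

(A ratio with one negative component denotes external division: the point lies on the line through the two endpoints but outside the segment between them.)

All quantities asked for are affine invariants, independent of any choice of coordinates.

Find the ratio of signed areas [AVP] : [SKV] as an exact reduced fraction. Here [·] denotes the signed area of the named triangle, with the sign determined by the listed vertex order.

[AVP]:[SKV] = 7/4

Choose coordinates T = (0, 0), E = (1, 0), K = (0, 1), P = (4, 5).
1. Q is the midpoint of KP ⇒ Q = (2, 3)
2. V lies on line KT with KV:VT = 3:(-4) ⇒ V = (0, 4)
3. A is where the line through E parallel to KT meets line TP ⇒ A = (1, 5/4)
4. S is the intersection of line QV and line AP ⇒ S = (16/7, 20/7)
2·[AVP] = -12, 2·[SKV] = -48/7
[AVP]:[SKV] = -12:-48/7 = 7/4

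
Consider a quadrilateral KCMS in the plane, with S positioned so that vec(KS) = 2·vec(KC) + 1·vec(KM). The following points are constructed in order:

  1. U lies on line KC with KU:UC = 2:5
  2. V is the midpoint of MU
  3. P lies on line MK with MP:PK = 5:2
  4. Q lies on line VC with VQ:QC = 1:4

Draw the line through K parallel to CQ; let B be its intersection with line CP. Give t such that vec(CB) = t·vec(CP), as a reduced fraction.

t = 49/25

Choose coordinates K = (0, 0), C = (1, 0), M = (0, 1), S = (2, 1).
1. U lies on line KC with KU:UC = 2:5 ⇒ U = (2/7, 0)
2. V is the midpoint of MU ⇒ V = (1/7, 1/2)
3. P lies on line MK with MP:PK = 5:2 ⇒ P = (0, 2/7)
4. Q lies on line VC with VQ:QC = 1:4 ⇒ Q = (11/35, 2/5)
through K parallel to CQ: direction (-24/35, 2/5); meets CP at B = (-24/25, 14/25)
B = C + t·(P−C) with t = 49/25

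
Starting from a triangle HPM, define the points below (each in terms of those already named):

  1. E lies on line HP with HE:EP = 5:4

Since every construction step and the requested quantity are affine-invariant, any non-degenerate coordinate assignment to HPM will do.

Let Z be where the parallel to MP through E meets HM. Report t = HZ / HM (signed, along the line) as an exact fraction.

Assign H = (0, 0), P = (1, 0), M = (0, 1) — the answer is frame-independent, so this choice is without loss of generality.
1. E lies on line HP with HE:EP = 5:4 ⇒ E = (5/9, 0)
through E parallel to MP: direction (1, -1); meets HM at Z = (0, 5/9)
Z = H + t·(M−H) with t = 5/9

t = 5/9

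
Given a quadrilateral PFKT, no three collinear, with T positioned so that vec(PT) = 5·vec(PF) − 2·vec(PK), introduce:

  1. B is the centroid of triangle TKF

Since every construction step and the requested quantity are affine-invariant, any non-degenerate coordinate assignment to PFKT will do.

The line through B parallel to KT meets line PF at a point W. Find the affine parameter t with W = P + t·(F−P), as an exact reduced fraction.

t = 13/9

Assign P = (0, 0), F = (1, 0), K = (0, 1), T = (5, -2) — the answer is frame-independent, so this choice is without loss of generality.
1. B is the centroid of triangle TKF ⇒ B = (2, -1/3)
through B parallel to KT: direction (5, -3); meets PF at W = (13/9, 0)
W = P + t·(F−P) with t = 13/9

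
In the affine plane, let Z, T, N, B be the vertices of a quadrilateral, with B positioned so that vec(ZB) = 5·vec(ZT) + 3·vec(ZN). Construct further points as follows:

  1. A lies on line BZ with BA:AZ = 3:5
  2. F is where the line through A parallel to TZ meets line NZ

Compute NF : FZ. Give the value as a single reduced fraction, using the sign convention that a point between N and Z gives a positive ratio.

Work in coordinates with Z = (0, 0), T = (1, 0), N = (0, 1), B = (5, 3).
1. A lies on line BZ with BA:AZ = 3:5 ⇒ A = (25/8, 15/8)
2. F is where the line through A parallel to TZ meets line NZ ⇒ F = (0, 15/8)
F = N + t·(Z−N) with t = -7/8, so NF:FZ = t:(1−t) = -7/8:15/8

NF:FZ = -7/15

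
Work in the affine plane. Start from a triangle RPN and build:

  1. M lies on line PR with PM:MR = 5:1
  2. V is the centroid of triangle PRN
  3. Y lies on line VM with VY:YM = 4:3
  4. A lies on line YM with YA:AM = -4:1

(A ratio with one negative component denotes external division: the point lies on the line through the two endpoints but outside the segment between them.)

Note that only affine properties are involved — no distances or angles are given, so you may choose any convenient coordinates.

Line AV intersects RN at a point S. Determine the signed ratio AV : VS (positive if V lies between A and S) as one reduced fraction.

Work in coordinates with R = (0, 0), P = (1, 0), N = (0, 1).
1. M lies on line PR with PM:MR = 5:1 ⇒ M = (1/6, 0)
2. V is the centroid of triangle PRN ⇒ V = (1/3, 1/3)
3. Y lies on line VM with VY:YM = 4:3 ⇒ Y = (5/21, 1/7)
4. A lies on line YM with YA:AM = -4:1 ⇒ A = (1/7, -1/21)
line AV meets RN at S = (0, -1/3)
V = A + t·(S−A) with t = -4/3, so AV:VS = -4/3:7/3

AV:VS = -4/7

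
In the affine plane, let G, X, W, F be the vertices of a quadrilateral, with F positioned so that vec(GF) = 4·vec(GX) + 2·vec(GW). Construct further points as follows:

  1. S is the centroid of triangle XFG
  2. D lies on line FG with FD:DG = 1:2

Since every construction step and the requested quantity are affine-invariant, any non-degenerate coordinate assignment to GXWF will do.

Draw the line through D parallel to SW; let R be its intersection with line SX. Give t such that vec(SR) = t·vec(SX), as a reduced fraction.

t = -13/12

Set G = (0, 0), X = (1, 0), W = (0, 1), F = (4, 2); any affine frame gives the same invariant.
1. S is the centroid of triangle XFG ⇒ S = (5/3, 2/3)
2. D lies on line FG with FD:DG = 1:2 ⇒ D = (8/3, 4/3)
through D parallel to SW: direction (-5/3, 1/3); meets SX at R = (43/18, 25/18)
R = S + t·(X−S) with t = -13/12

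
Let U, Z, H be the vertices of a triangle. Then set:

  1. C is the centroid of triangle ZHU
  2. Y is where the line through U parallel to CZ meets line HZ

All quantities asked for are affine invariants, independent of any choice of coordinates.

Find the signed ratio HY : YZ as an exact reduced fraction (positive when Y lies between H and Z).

Assign U = (0, 0), Z = (1, 0), H = (0, 1) — the answer is frame-independent, so this choice is without loss of generality.
1. C is the centroid of triangle ZHU ⇒ C = (1/3, 1/3)
2. Y is where the line through U parallel to CZ meets line HZ ⇒ Y = (2, -1)
Y = H + t·(Z−H) with t = 2, so HY:YZ = t:(1−t) = 2:-1

HY:YZ = -2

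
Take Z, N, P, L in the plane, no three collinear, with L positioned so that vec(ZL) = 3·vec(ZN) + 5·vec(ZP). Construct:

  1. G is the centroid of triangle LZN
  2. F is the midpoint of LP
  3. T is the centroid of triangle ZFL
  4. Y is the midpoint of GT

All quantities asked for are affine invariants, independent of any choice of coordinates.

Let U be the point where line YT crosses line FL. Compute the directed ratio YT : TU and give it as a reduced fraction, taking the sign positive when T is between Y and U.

YT:TU = 7/6

Assign Z = (0, 0), N = (1, 0), P = (0, 1), L = (3, 5) — the answer is frame-independent, so this choice is without loss of generality.
1. G is the centroid of triangle LZN ⇒ G = (4/3, 5/3)
2. F is the midpoint of LP ⇒ F = (3/2, 3)
3. T is the centroid of triangle ZFL ⇒ T = (3/2, 8/3)
4. Y is the midpoint of GT ⇒ Y = (17/12, 13/6)
line YT meets FL at U = (11/7, 65/21)
T = Y + t·(U−Y) with t = 7/13, so YT:TU = 7/13:6/13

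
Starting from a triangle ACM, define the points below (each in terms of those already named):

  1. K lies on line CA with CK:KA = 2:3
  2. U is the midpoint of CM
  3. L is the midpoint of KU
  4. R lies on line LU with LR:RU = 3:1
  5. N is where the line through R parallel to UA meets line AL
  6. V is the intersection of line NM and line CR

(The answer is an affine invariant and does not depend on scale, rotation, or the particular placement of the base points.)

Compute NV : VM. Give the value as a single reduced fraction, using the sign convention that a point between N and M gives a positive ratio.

NV:VM = 111/16

Assign A = (0, 0), C = (1, 0), M = (0, 1) — the answer is frame-independent, so this choice is without loss of generality.
1. K lies on line CA with CK:KA = 2:3 ⇒ K = (3/5, 0)
2. U is the midpoint of CM ⇒ U = (1/2, 1/2)
3. L is the midpoint of KU ⇒ L = (11/20, 1/4)
4. R lies on line LU with LR:RU = 3:1 ⇒ R = (41/80, 7/16)
5. N is where the line through R parallel to UA meets line AL ⇒ N = (11/80, 1/16)
6. V is the intersection of line NM and line CR ⇒ V = (11/635, 112/127)
V = N + t·(M−N) with t = 111/127, so NV:VM = t:(1−t) = 111/127:16/127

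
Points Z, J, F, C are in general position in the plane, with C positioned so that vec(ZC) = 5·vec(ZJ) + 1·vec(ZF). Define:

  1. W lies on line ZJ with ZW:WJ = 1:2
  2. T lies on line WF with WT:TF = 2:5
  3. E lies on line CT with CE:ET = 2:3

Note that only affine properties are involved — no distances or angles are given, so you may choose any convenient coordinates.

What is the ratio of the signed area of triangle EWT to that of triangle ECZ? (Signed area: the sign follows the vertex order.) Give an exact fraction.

Choose coordinates Z = (0, 0), J = (1, 0), F = (0, 1), C = (5, 1).
1. W lies on line ZJ with ZW:WJ = 1:2 ⇒ W = (1/3, 0)
2. T lies on line WF with WT:TF = 2:5 ⇒ T = (5/21, 2/7)
3. E lies on line CT with CE:ET = 2:3 ⇒ E = (65/21, 5/7)
2·[EWT] = -6/7, 2·[ECZ] = -10/21
[EWT]:[ECZ] = -6/7:-10/21 = 9/5

[EWT]:[ECZ] = 9/5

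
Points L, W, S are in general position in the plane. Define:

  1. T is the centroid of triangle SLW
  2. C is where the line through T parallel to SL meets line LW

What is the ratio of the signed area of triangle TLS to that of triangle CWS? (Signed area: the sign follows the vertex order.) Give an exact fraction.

Work in coordinates with L = (0, 0), W = (1, 0), S = (0, 1).
1. T is the centroid of triangle SLW ⇒ T = (1/3, 1/3)
2. C is where the line through T parallel to SL meets line LW ⇒ C = (1/3, 0)
2·[TLS] = -1/3, 2·[CWS] = 2/3
[TLS]:[CWS] = -1/3:2/3 = -1/2

[TLS]:[CWS] = -1/2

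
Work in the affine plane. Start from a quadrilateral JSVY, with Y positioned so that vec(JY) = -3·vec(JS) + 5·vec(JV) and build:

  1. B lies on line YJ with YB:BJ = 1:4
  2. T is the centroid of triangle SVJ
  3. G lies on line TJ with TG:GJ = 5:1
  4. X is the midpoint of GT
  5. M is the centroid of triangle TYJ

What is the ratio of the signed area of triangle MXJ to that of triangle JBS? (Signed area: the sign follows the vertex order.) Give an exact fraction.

Assign J = (0, 0), S = (1, 0), V = (0, 1), Y = (-3, 5) — the answer is frame-independent, so this choice is without loss of generality.
1. B lies on line YJ with YB:BJ = 1:4 ⇒ B = (-12/5, 4)
2. T is the centroid of triangle SVJ ⇒ T = (1/3, 1/3)
3. G lies on line TJ with TG:GJ = 5:1 ⇒ G = (1/18, 1/18)
4. X is the midpoint of GT ⇒ X = (7/36, 7/36)
5. M is the centroid of triangle TYJ ⇒ M = (-8/9, 16/9)
2·[MXJ] = -14/27, 2·[JBS] = -4
[MXJ]:[JBS] = -14/27:-4 = 7/54

[MXJ]:[JBS] = 7/54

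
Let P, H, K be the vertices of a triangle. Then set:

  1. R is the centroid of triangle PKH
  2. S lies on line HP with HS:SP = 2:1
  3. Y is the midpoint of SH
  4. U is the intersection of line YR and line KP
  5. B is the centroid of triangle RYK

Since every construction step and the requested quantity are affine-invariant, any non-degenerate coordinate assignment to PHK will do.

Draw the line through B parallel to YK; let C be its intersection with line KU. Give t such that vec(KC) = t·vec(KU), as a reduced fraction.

Work in coordinates with P = (0, 0), H = (1, 0), K = (0, 1).
1. R is the centroid of triangle PKH ⇒ R = (1/3, 1/3)
2. S lies on line HP with HS:SP = 2:1 ⇒ S = (1/3, 0)
3. Y is the midpoint of SH ⇒ Y = (2/3, 0)
4. U is the intersection of line YR and line KP ⇒ U = (0, 2/3)
5. B is the centroid of triangle RYK ⇒ B = (1/3, 4/9)
through B parallel to YK: direction (-2/3, 1); meets KU at C = (0, 17/18)
C = K + t·(U−K) with t = 1/6

t = 1/6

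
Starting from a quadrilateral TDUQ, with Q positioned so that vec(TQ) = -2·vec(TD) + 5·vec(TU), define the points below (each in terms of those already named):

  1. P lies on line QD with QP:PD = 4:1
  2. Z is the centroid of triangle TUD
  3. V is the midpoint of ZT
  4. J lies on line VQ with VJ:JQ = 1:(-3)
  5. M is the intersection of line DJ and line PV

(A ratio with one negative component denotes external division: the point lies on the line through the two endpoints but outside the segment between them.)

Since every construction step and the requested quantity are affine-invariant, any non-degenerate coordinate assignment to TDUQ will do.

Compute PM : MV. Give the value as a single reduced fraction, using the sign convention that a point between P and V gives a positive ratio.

Set T = (0, 0), D = (1, 0), U = (0, 1), Q = (-2, 5); any affine frame gives the same invariant.
1. P lies on line QD with QP:PD = 4:1 ⇒ P = (2/5, 1)
2. Z is the centroid of triangle TUD ⇒ Z = (1/3, 1/3)
3. V is the midpoint of ZT ⇒ V = (1/6, 1/6)
4. J lies on line VQ with VJ:JQ = 1:(-3) ⇒ J = (5/4, -9/4)
5. M is the intersection of line DJ and line PV ⇒ M = (3/4, 9/4)
M = P + t·(V−P) with t = -3/2, so PM:MV = t:(1−t) = -3/2:5/2

PM:MV = -3/5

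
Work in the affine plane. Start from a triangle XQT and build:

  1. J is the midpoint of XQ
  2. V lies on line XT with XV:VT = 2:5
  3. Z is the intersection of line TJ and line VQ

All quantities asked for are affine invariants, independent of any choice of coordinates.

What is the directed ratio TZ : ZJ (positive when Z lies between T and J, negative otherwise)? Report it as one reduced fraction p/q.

TZ:ZJ = 5

Set X = (0, 0), Q = (1, 0), T = (0, 1); any affine frame gives the same invariant.
1. J is the midpoint of XQ ⇒ J = (1/2, 0)
2. V lies on line XT with XV:VT = 2:5 ⇒ V = (0, 2/7)
3. Z is the intersection of line TJ and line VQ ⇒ Z = (5/12, 1/6)
Z = T + t·(J−T) with t = 5/6, so TZ:ZJ = t:(1−t) = 5/6:1/6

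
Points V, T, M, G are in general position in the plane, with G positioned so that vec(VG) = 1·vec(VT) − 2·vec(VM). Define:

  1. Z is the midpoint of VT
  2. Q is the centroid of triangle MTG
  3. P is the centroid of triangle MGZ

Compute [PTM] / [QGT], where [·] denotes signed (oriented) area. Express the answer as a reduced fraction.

Choose coordinates V = (0, 0), T = (1, 0), M = (0, 1), G = (1, -2).
1. Z is the midpoint of VT ⇒ Z = (1/2, 0)
2. Q is the centroid of triangle MTG ⇒ Q = (2/3, -1/3)
3. P is the centroid of triangle MGZ ⇒ P = (1/2, -1/3)
2·[PTM] = 5/6, 2·[QGT] = 2/3
[PTM]:[QGT] = 5/6:2/3 = 5/4

[PTM]:[QGT] = 5/4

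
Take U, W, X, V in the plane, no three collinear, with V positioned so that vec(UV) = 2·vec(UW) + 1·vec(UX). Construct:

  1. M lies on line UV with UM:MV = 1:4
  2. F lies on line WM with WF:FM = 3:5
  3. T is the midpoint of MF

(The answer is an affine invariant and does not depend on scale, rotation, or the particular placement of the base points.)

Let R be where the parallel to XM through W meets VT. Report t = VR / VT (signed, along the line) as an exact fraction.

Work in coordinates with U = (0, 0), W = (1, 0), X = (0, 1), V = (2, 1).
1. M lies on line UV with UM:MV = 1:4 ⇒ M = (2/5, 1/5)
2. F lies on line WM with WF:FM = 3:5 ⇒ F = (31/40, 3/40)
3. T is the midpoint of MF ⇒ T = (47/80, 11/80)
through W parallel to XM: direction (2/5, -4/5); meets VT at R = (251/295, 88/295)
R = V + t·(T−V) with t = 48/59

t = 48/59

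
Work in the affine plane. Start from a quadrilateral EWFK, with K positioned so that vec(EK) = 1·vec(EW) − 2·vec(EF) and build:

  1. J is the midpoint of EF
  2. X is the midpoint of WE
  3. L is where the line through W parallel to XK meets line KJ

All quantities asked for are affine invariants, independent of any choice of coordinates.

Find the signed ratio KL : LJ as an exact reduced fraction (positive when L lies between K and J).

KL:LJ = -4/7

Assign E = (0, 0), W = (1, 0), F = (0, 1), K = (1, -2) — the answer is frame-independent, so this choice is without loss of generality.
1. J is the midpoint of EF ⇒ J = (0, 1/2)
2. X is the midpoint of WE ⇒ X = (1/2, 0)
3. L is where the line through W parallel to XK meets line KJ ⇒ L = (7/3, -16/3)
L = K + t·(J−K) with t = -4/3, so KL:LJ = t:(1−t) = -4/3:7/3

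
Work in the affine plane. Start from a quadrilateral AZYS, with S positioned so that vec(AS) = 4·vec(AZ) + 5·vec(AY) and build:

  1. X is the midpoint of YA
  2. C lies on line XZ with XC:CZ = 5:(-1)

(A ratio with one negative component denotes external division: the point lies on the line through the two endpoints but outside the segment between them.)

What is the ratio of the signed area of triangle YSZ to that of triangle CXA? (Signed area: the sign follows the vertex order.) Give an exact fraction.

[YSZ]:[CXA] = -64/5

Choose coordinates A = (0, 0), Z = (1, 0), Y = (0, 1), S = (4, 5).
1. X is the midpoint of YA ⇒ X = (0, 1/2)
2. C lies on line XZ with XC:CZ = 5:(-1) ⇒ C = (5/4, -1/8)
2·[YSZ] = -8, 2·[CXA] = 5/8
[YSZ]:[CXA] = -8:5/8 = -64/5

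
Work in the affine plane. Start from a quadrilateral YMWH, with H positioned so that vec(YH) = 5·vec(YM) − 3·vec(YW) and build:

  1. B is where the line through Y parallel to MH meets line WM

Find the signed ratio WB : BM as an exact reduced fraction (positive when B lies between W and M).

Set Y = (0, 0), M = (1, 0), W = (0, 1), H = (5, -3); any affine frame gives the same invariant.
1. B is where the line through Y parallel to MH meets line WM ⇒ B = (4, -3)
B = W + t·(M−W) with t = 4, so WB:BM = t:(1−t) = 4:-3

WB:BM = -4/3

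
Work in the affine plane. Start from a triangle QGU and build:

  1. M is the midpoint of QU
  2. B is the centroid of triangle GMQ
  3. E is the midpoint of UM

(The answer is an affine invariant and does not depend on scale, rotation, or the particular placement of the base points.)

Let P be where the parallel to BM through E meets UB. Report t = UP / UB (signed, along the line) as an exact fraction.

Work in coordinates with Q = (0, 0), G = (1, 0), U = (0, 1).
1. M is the midpoint of QU ⇒ M = (0, 1/2)
2. B is the centroid of triangle GMQ ⇒ B = (1/3, 1/6)
3. E is the midpoint of UM ⇒ E = (0, 3/4)
through E parallel to BM: direction (-1/3, 1/3); meets UB at P = (1/6, 7/12)
P = U + t·(B−U) with t = 1/2

t = 1/2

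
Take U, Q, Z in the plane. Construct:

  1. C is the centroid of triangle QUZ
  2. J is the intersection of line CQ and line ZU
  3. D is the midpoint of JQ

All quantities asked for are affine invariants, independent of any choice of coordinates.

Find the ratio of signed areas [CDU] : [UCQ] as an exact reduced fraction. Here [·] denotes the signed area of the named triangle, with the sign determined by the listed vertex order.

[CDU]:[UCQ] = 1/4

Assign U = (0, 0), Q = (1, 0), Z = (0, 1) — the answer is frame-independent, so this choice is without loss of generality.
1. C is the centroid of triangle QUZ ⇒ C = (1/3, 1/3)
2. J is the intersection of line CQ and line ZU ⇒ J = (0, 1/2)
3. D is the midpoint of JQ ⇒ D = (1/2, 1/4)
2·[CDU] = -1/12, 2·[UCQ] = -1/3
[CDU]:[UCQ] = -1/12:-1/3 = 1/4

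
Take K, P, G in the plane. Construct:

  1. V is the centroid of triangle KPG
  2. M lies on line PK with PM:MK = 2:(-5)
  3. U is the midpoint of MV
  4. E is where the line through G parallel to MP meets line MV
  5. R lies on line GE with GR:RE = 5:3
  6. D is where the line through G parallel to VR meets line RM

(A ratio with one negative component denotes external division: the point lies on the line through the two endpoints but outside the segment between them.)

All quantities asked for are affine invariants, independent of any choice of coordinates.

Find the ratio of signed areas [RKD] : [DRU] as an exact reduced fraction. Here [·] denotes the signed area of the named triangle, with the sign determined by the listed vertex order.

[RKD]:[DRU] = 80/7

Set K = (0, 0), P = (1, 0), G = (0, 1); any affine frame gives the same invariant.
1. V is the centroid of triangle KPG ⇒ V = (1/3, 1/3)
2. M lies on line PK with PM:MK = 2:(-5) ⇒ M = (5/3, 0)
3. U is the midpoint of MV ⇒ U = (1, 1/6)
4. E is where the line through G parallel to MP meets line MV ⇒ E = (-7/3, 1)
5. R lies on line GE with GR:RE = 5:3 ⇒ R = (-35/24, 1)
6. D is where the line through G parallel to VR meets line RM ⇒ D = (215/24, -7/3)
2·[RKD] = 50/9, 2·[DRU] = 35/72
[RKD]:[DRU] = 50/9:35/72 = 80/7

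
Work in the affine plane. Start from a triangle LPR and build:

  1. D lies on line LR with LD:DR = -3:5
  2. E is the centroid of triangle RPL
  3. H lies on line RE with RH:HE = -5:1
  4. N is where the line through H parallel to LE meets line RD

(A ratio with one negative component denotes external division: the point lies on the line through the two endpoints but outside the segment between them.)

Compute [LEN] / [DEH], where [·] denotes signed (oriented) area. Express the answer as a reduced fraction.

Choose coordinates L = (0, 0), P = (1, 0), R = (0, 1).
1. D lies on line LR with LD:DR = -3:5 ⇒ D = (0, -3/2)
2. E is the centroid of triangle RPL ⇒ E = (1/3, 1/3)
3. H lies on line RE with RH:HE = -5:1 ⇒ H = (5/12, 1/6)
4. N is where the line through H parallel to LE meets line RD ⇒ N = (0, -1/4)
2·[LEN] = -1/12, 2·[DEH] = -5/24
[LEN]:[DEH] = -1/12:-5/24 = 2/5

[LEN]:[DEH] = 2/5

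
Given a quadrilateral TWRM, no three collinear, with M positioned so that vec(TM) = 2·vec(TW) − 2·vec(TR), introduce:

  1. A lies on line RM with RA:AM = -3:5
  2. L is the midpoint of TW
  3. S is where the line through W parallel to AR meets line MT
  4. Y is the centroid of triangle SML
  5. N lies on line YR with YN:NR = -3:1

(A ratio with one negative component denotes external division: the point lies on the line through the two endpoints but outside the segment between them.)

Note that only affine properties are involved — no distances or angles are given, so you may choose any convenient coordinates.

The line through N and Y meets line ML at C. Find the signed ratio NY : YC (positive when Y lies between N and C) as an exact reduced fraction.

NY:YC = 3

Assign T = (0, 0), W = (1, 0), R = (0, 1), M = (2, -2) — the answer is frame-independent, so this choice is without loss of generality.
1. A lies on line RM with RA:AM = -3:5 ⇒ A = (-3, 11/2)
2. L is the midpoint of TW ⇒ L = (1/2, 0)
3. S is where the line through W parallel to AR meets line MT ⇒ S = (3, -3)
4. Y is the centroid of triangle SML ⇒ Y = (11/6, -5/3)
5. N lies on line YR with YN:NR = -3:1 ⇒ N = (-11/12, 7/3)
line NY meets ML at C = (11/4, -3)
Y = N + t·(C−N) with t = 3/4, so NY:YC = 3/4:1/4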